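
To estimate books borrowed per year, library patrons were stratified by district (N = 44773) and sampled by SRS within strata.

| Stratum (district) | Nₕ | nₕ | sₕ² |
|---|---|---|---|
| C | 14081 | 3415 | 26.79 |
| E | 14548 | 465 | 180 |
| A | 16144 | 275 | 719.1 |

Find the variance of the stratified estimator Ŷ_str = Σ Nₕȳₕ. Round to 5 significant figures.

7.5040 × 10^8

Var(Ŷ_str) = Σₕ Nₕ²(1 − fₕ)sₕ²/nₕ.
C: 14081²·(1 − 3415/14081)·26.79/3415 = 1.1781948 × 10^6.
E: 14548²·(1 − 465/14548)·180/465 = 7.9308187 × 10^7.
A: 16144²·(1 − 275/16144)·719.1/275 = 6.699113 × 10^8.
Sum = 7.5039768 × 10^8.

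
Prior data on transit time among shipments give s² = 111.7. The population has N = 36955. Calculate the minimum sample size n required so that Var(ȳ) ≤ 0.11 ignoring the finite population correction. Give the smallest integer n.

Without fpc, n₀ = s²/D = 111.7/0.11 = 1015.4545.
Rounding up, n = 1016.

1016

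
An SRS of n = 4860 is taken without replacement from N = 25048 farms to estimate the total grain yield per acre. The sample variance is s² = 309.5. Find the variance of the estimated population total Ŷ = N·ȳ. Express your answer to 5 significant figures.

Var(Ŷ) = N²·Var(ȳ) = N²·(1 − n/N)·s²/n.
f = 4860/25048 = 0.19402747; Var(ȳ) = 0.80597253·309.5/4860 = 0.051326852.
Var(Ŷ) = 25048² · 0.051326852 = 3.2202585 × 10^7.

3.2203 × 10^7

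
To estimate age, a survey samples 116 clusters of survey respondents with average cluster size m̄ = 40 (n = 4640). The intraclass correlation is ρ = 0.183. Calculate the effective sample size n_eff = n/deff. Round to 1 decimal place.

deff = 1 + (40 − 1)·0.183 = 1 + 7.137 = 8.137.
n_eff = 4640 / 8.137 = 570.2.

570.2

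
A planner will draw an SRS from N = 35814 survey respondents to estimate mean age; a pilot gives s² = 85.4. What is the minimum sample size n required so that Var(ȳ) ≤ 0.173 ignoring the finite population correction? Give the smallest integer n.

Without fpc, n₀ = s²/D = 85.4/0.173 = 493.6416.
Rounding up, n = 494.

494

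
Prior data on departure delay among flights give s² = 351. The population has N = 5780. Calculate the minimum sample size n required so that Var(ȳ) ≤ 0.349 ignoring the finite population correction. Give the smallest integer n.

Without fpc, n₀ = s²/D = 351/0.349 = 1005.7307.
Rounding up, n = 1006.

1006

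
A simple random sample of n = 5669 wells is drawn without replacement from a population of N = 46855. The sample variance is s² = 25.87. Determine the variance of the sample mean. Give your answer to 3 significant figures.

Under SRS without replacement, Var(ȳ) = (1 − f)·s²/n with f = n/N = 5669/46855 = 0.12099029.
Var(ȳ) = (1 − 0.12099029)·25.87/5669 = 0.87900971·0.0045634151 = 0.0040112862.

0.00401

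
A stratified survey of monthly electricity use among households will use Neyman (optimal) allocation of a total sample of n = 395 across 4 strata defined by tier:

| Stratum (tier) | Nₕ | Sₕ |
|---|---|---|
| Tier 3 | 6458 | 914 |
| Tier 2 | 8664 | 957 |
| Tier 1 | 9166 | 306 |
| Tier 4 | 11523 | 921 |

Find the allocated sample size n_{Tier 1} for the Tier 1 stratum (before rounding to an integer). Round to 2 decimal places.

Neyman allocation: nₕ = n·NₕSₕ / Σⱼ NⱼSⱼ.
Σ NⱼSⱼ = 6458·914 + 8664·957 + 9166·306 + 11523·921 = 2.7611539 × 10^7.
n_{Tier 1} = 395·9166·306 / (2.7611539 × 10^7) = 40.12.

40.12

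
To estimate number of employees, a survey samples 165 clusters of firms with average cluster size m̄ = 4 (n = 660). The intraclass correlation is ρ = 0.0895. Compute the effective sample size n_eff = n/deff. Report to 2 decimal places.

520.30

deff = 1 + (4 − 1)·0.0895 = 1 + 0.2685 = 1.2685.
n_eff = 660 / 1.2685 = 520.30.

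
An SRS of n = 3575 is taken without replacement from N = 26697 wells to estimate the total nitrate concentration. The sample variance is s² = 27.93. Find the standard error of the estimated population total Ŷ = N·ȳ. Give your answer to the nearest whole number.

Var(Ŷ) = N²·Var(ȳ) = N²·(1 − n/N)·s²/n.
f = 3575/26697 = 0.13391018; Var(ȳ) = 0.86608982·27.93/3575 = 0.0067664024.
Var(Ŷ) = 26697² · 0.0067664024 = 4.8226167 × 10^6.
SE(Ŷ) = √(4.8226167 × 10^6) = 2196.

2196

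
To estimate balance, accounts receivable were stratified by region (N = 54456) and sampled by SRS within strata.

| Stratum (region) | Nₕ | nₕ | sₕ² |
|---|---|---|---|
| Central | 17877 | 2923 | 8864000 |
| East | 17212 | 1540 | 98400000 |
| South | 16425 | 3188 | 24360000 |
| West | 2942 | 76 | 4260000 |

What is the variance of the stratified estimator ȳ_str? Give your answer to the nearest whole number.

6805

Var(ȳ_str) = Σₕ Wₕ²(1 − fₕ)sₕ²/nₕ with Wₕ = Nₕ/N, N = 54456.
Central: Wₕ = 0.32828338; term = 0.32828338²·(1 − 0.16350618)·8864000/2923 = 273.37669.
East: Wₕ = 0.31607169; term = 0.31607169²·(1 − 0.08947246)·98400000/1540 = 5812.1747.
South: Wₕ = 0.30161966; term = 0.30161966²·(1 − 0.19409437)·24360000/3188 = 560.22495.
West: Wₕ = 0.05402527; term = 0.05402527²·(1 − 0.02583277)·4260000/76 = 159.37617.
Sum = 6805.1525.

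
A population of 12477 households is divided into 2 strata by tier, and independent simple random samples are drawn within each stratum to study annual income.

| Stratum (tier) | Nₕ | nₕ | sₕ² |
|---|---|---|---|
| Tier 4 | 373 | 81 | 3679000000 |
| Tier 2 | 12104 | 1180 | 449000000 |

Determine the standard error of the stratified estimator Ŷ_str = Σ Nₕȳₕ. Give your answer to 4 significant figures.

7.434 × 10^6

Var(Ŷ_str) = Σₕ Nₕ²(1 − fₕ)sₕ²/nₕ.
Tier 4: 373²·(1 − 81/373)·3679000000/81 = 4.9469378 × 10^12.
Tier 2: 12104²·(1 − 1180/12104)·449000000/1180 = 5.0312389 × 10^13.
Sum = 5.5259327 × 10^13.
SE = √(5.5259327 × 10^13) = 7.434 × 10^6.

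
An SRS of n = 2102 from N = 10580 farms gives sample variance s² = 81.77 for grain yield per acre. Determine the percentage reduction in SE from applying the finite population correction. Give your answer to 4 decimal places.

10.4833

f = n/N = 2102/10580 = 0.19867675.
SE_no-fpc = √(s²/n) = 0.19723348; SE_fpc = √((1−f)s²/n) = 0.17655683.
Ratio = √(1−f) = 0.89516661. Reduction = 100·(1 − 0.89516661) = 10.4833%.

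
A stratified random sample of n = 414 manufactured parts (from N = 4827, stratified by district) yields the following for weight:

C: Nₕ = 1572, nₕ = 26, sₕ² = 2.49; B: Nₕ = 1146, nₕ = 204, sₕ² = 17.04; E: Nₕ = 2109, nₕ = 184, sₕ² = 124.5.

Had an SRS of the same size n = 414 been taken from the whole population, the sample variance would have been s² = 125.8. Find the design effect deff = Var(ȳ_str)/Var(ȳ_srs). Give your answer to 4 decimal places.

0.4743

Var(ȳ_str) = Σ Wₕ²(1−fₕ)sₕ²/nₕ with Wₕ = Nₕ/4827:
  C: (1572/4827)²·(1−26/1572)·2.49/26 = 0.0099892627
  B: (1146/4827)²·(1−204/1146)·17.04/204 = 0.0038700836
  E: (2109/4827)²·(1−184/2109)·124.5/184 = 0.1178974
  → Var(ȳ_str) = 0.13175675.
Var(ȳ_srs) = (1 − 414/4827)·125.8/414 = 0.277803.
deff = 0.13175675 / 0.277803 = 0.4743.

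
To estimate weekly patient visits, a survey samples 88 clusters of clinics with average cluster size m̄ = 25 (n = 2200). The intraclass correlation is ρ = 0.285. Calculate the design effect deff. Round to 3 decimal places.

deff = 1 + (25 − 1)·0.285 = 1 + 6.84 = 7.84.

7.840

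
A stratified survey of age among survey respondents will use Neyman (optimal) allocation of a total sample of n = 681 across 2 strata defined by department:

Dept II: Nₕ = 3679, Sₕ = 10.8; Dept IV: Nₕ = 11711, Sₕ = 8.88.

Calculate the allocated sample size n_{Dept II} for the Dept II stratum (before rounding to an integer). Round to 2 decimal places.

188.26

Neyman allocation: nₕ = n·NₕSₕ / Σⱼ NⱼSⱼ.
Σ NⱼSⱼ = 3679·10.8 + 11711·8.88 = 143726.88.
n_{Dept II} = 681·3679·10.8 / 143726.88 = 188.26.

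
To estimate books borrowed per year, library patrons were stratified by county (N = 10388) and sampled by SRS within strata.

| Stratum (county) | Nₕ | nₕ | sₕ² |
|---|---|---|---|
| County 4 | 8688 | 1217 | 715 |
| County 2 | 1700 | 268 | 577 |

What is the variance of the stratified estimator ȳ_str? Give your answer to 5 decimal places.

Var(ȳ_str) = Σₕ Wₕ²(1 − fₕ)sₕ²/nₕ with Wₕ = Nₕ/N, N = 10388.
County 4: Wₕ = 0.83634963; term = 0.83634963²·(1 − 0.14007827)·715/1217 = 0.35338664.
County 2: Wₕ = 0.16365037; term = 0.16365037²·(1 − 0.15764706)·577/268 = 0.048570109.
Sum = 0.40195675.

0.40196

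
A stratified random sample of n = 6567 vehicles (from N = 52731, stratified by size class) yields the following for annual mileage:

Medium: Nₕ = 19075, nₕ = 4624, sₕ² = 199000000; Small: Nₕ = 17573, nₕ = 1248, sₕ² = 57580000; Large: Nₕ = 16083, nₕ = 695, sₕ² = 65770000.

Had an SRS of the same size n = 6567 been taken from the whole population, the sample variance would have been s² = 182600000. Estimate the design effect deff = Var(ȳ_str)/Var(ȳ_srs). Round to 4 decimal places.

Var(ȳ_str) = Σ Wₕ²(1−fₕ)sₕ²/nₕ with Wₕ = Nₕ/52731:
  Medium: (19075/52731)²·(1−4624/19075)·199000000/4624 = 4266.4404
  Small: (17573/52731)²·(1−1248/17573)·57580000/1248 = 4760.1886
  Large: (16083/52731)²·(1−695/16083)·65770000/695 = 8422.8732
  → Var(ȳ_str) = 17449.502.
Var(ȳ_srs) = (1 − 6567/52731)·182600000/6567 = 24342.836.
deff = 17449.502 / 24342.836 = 0.7168.

0.7168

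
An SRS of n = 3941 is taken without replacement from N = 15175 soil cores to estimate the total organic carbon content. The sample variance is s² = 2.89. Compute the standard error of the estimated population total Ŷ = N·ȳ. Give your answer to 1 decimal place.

353.6

Var(Ŷ) = N²·Var(ȳ) = N²·(1 − n/N)·s²/n.
f = 3941/15175 = 0.25970346; Var(ȳ) = 0.74029654·2.89/3941 = 5.4287161 × 10^-4.
Var(Ŷ) = 15175² · (5.4287161 × 10^-4) = 125012.81.
SE(Ŷ) = √(125012.81) = 353.6.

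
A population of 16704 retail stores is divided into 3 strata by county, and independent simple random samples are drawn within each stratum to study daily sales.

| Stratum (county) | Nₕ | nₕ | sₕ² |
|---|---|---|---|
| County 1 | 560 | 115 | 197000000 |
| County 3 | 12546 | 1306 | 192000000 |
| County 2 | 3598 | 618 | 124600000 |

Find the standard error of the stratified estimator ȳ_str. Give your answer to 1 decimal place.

289.1

Var(ȳ_str) = Σₕ Wₕ²(1 − fₕ)sₕ²/nₕ with Wₕ = Nₕ/N, N = 16704.
County 1: Wₕ = 0.03352490; term = 0.03352490²·(1 − 0.20535714)·197000000/115 = 1529.9437.
County 3: Wₕ = 0.75107759; term = 0.75107759²·(1 − 0.10409692)·192000000/1306 = 74299.978.
County 2: Wₕ = 0.21539751; term = 0.21539751²·(1 − 0.17176209)·124600000/618 = 7747.5793.
Sum = 83577.501.
SE = √(83577.501) = 289.1.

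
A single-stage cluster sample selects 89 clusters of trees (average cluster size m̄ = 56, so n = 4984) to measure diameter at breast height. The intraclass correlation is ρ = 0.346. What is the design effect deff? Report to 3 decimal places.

deff = 1 + (56 − 1)·0.346 = 1 + 19.03 = 20.03.

20.030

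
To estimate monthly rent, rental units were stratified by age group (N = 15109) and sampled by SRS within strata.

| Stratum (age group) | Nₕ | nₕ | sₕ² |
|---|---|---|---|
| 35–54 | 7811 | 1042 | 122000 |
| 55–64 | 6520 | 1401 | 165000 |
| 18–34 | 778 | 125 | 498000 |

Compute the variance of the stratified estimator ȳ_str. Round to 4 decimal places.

Var(ȳ_str) = Σₕ Wₕ²(1 − fₕ)sₕ²/nₕ with Wₕ = Nₕ/N, N = 15109.
35–54: Wₕ = 0.51697664; term = 0.51697664²·(1 − 0.13340161)·122000/1042 = 27.117636.
55–64: Wₕ = 0.43153088; term = 0.43153088²·(1 − 0.21487730)·165000/1401 = 17.218967.
18–34: Wₕ = 0.05149249; term = 0.05149249²·(1 − 0.16066838)·498000/125 = 8.8662641.
Sum = 53.202867.

53.2029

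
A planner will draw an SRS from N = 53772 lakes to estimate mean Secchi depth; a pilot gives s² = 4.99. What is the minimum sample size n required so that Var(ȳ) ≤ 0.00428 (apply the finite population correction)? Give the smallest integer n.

1142

Without fpc, n₀ = s²/D = 4.99/0.00428 = 1165.8879.
With fpc, (1 − n/N)·s²/n ≤ D requires n ≥ n₀/(1 + n₀/N) = 1165.8879/(1 + 1165.8879/53772) = 1141.1455.
Rounding up, n = 1142.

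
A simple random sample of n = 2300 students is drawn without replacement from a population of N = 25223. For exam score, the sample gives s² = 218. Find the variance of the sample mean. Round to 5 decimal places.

Under SRS without replacement, Var(ȳ) = (1 − f)·s²/n with f = n/N = 2300/25223 = 0.09118662.
Var(ȳ) = (1 − 0.09118662)·218/2300 = 0.90881338·0.094782609 = 0.086139703.

0.08614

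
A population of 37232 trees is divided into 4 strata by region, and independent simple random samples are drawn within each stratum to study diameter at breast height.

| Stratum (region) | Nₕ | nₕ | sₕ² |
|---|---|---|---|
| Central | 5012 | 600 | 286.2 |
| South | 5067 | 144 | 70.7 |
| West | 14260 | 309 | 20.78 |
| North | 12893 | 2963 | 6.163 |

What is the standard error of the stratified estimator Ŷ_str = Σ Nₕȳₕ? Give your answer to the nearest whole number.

Var(Ŷ_str) = Σₕ Nₕ²(1 − fₕ)sₕ²/nₕ.
Central: 5012²·(1 − 600/5012)·286.2/600 = 1.0547874 × 10^7.
South: 5067²·(1 − 144/5067)·70.7/144 = 1.2247224 × 10^7.
West: 14260²·(1 − 309/14260)·20.78/309 = 1.3378639 × 10^7.
North: 12893²·(1 − 2963/12893)·6.163/2963 = 266295.45.
Sum = 3.6440032 × 10^7.
SE = √(3.6440032 × 10^7) = 6037.

6037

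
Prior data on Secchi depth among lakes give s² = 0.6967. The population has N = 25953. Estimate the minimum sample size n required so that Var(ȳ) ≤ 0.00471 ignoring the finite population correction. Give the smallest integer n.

Without fpc, n₀ = s²/D = 0.6967/0.00471 = 147.9193.
Rounding up, n = 148.

148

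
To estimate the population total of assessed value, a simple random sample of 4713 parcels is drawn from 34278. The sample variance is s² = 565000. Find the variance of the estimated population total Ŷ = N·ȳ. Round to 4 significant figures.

Var(Ŷ) = N²·Var(ȳ) = N²·(1 − n/N)·s²/n.
f = 4713/34278 = 0.13749344; Var(ȳ) = 0.86250656·565000/4713 = 103.3983.
Var(Ŷ) = 34278² · 103.3983 = 1.2149107 × 10^11.

1.215 × 10^11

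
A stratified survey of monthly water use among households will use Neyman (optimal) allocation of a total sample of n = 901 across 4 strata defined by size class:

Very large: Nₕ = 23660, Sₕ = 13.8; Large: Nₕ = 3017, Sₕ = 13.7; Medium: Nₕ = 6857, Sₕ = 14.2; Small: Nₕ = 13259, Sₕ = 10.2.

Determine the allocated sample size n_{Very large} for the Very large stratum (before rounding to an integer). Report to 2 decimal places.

489.94

Neyman allocation: nₕ = n·NₕSₕ / Σⱼ NⱼSⱼ.
Σ NⱼSⱼ = 23660·13.8 + 3017·13.7 + 6857·14.2 + 13259·10.2 = 600452.1.
n_{Very large} = 901·23660·13.8 / 600452.1 = 489.94.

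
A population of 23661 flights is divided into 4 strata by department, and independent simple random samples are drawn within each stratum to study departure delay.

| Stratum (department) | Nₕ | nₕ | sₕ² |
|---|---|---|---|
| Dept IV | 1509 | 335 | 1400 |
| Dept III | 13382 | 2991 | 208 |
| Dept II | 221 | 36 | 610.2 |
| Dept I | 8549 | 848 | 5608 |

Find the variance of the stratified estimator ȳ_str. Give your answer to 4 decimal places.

Var(ȳ_str) = Σₕ Wₕ²(1 − fₕ)sₕ²/nₕ with Wₕ = Nₕ/N, N = 23661.
Dept IV: Wₕ = 0.06377583; term = 0.06377583²·(1 − 0.22200133)·1400/335 = 0.013224351.
Dept III: Wₕ = 0.56557204; term = 0.56557204²·(1 − 0.22350919)·208/2991 = 0.017272655.
Dept II: Wₕ = 0.00934026; term = 0.00934026²·(1 − 0.16289593)·610.2/36 = 0.0012378486.
Dept I: Wₕ = 0.36131186; term = 0.36131186²·(1 − 0.09919289)·5608/848 = 0.77769338.
Sum = 0.80942823.

0.8094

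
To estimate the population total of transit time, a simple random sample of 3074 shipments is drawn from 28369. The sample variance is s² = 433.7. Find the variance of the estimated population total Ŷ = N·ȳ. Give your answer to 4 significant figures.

1.012 × 10^8

Var(Ŷ) = N²·Var(ȳ) = N²·(1 − n/N)·s²/n.
f = 3074/28369 = 0.10835771; Var(ȳ) = 0.89164229·433.7/3074 = 0.12579872.
Var(Ŷ) = 28369² · 0.12579872 = 1.0124283 × 10^8.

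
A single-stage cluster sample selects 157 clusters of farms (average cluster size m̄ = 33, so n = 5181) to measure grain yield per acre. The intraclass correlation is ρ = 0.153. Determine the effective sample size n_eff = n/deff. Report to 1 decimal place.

deff = 1 + (33 − 1)·0.153 = 1 + 4.896 = 5.896.
n_eff = 5181 / 5.896 = 878.7.

878.7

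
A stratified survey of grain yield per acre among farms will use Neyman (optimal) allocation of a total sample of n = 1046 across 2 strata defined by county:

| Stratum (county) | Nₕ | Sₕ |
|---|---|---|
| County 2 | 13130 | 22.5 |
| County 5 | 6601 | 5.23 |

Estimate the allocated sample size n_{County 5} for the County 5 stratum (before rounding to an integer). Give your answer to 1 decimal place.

Neyman allocation: nₕ = n·NₕSₕ / Σⱼ NⱼSⱼ.
Σ NⱼSⱼ = 13130·22.5 + 6601·5.23 = 329948.23.
n_{County 5} = 1046·6601·5.23 / 329948.23 = 109.4.

109.4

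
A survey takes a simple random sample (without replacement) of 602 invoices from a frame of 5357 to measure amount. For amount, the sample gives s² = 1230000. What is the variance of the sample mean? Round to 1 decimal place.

Under SRS without replacement, Var(ȳ) = (1 − f)·s²/n with f = n/N = 602/5357 = 0.11237633.
Var(ȳ) = (1 − 0.11237633)·1230000/602 = 0.88762367·2043.1894 = 1813.5832.

1813.6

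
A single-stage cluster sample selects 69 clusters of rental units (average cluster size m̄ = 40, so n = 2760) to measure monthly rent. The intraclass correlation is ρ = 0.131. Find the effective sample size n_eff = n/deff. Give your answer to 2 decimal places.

451.79

deff = 1 + (40 − 1)·0.131 = 1 + 5.109 = 6.109.
n_eff = 2760 / 6.109 = 451.79.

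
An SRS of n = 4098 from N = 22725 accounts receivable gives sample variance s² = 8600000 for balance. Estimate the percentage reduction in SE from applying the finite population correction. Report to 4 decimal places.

f = n/N = 4098/22725 = 0.18033003.
SE_no-fpc = √(s²/n) = 45.810312; SE_fpc = √((1−f)s²/n) = 41.474653.
Ratio = √(1−f) = 0.90535627. Reduction = 100·(1 − 0.90535627) = 9.4644%.

9.4644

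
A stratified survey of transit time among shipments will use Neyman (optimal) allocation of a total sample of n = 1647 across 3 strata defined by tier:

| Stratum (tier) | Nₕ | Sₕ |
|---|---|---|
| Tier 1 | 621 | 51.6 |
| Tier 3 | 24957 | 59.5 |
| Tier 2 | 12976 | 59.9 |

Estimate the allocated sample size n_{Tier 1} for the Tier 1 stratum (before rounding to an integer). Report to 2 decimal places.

Neyman allocation: nₕ = n·NₕSₕ / Σⱼ NⱼSⱼ.
Σ NⱼSⱼ = 621·51.6 + 24957·59.5 + 12976·59.9 = 2.2942475 × 10^6.
n_{Tier 1} = 1647·621·51.6 / (2.2942475 × 10^6) = 23.00.

23.00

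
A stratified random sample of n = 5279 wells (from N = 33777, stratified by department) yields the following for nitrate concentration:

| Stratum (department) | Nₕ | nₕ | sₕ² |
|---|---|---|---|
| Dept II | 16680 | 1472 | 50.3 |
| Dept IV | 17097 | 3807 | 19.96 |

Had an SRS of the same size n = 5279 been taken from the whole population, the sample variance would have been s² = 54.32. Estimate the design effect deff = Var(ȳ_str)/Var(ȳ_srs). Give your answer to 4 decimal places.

0.9954

Var(ȳ_str) = Σ Wₕ²(1−fₕ)sₕ²/nₕ with Wₕ = Nₕ/33777:
  Dept II: (16680/33777)²·(1−1472/16680)·50.3/1472 = 0.0075977706
  Dept IV: (17097/33777)²·(1−3807/17097)·19.96/3807 = 0.0010441921
  → Var(ȳ_str) = 0.0086419627.
Var(ȳ_srs) = (1 − 5279/33777)·54.32/5279 = 0.0086816327.
deff = 0.0086419627 / 0.0086816327 = 0.9954.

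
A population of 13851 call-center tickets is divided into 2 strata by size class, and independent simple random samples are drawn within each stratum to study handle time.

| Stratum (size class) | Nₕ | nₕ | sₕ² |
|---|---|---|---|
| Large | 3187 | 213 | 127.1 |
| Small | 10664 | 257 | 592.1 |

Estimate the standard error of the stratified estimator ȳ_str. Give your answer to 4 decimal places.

Var(ȳ_str) = Σₕ Wₕ²(1 − fₕ)sₕ²/nₕ with Wₕ = Nₕ/N, N = 13851.
Large: Wₕ = 0.23009169; term = 0.23009169²·(1 − 0.06683401)·127.1/213 = 0.029479948.
Small: Wₕ = 0.76990831; term = 0.76990831²·(1 − 0.02409977)·592.1/257 = 1.3327398.
Sum = 1.3622197.
SE = √(1.3622197) = 1.1671.

1.1671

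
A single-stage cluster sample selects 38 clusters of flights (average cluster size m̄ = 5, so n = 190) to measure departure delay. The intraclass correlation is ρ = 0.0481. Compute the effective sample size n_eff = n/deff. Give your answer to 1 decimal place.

deff = 1 + (5 − 1)·0.0481 = 1 + 0.1924 = 1.1924.
n_eff = 190 / 1.1924 = 159.3.

159.3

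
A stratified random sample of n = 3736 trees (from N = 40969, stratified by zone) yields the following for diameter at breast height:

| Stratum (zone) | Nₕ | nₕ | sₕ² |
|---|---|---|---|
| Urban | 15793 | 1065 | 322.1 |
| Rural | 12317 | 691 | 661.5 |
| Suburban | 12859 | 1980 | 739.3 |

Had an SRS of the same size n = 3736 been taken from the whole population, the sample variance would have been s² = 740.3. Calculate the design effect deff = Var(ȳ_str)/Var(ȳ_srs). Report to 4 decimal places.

Var(ȳ_str) = Σ Wₕ²(1−fₕ)sₕ²/nₕ with Wₕ = Nₕ/40969:
  Urban: (15793/40969)²·(1−1065/15793)·322.1/1065 = 0.04191204
  Rural: (12317/40969)²·(1−691/12317)·661.5/691 = 0.081672591
  Suburban: (12859/40969)²·(1−1980/12859)·739.3/1980 = 0.031120098
  → Var(ȳ_str) = 0.15470473.
Var(ȳ_srs) = (1 − 3736/40969)·740.3/3736 = 0.18008334.
deff = 0.15470473 / 0.18008334 = 0.8591.

0.8591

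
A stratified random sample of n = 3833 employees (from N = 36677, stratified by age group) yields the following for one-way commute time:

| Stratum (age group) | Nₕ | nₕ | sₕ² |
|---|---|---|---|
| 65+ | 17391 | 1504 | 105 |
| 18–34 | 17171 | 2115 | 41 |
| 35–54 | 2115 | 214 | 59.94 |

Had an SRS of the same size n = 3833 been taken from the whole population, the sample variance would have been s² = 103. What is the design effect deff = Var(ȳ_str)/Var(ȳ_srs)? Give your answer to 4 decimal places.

0.7855

Var(ȳ_str) = Σ Wₕ²(1−fₕ)sₕ²/nₕ with Wₕ = Nₕ/36677:
  65+: (17391/36677)²·(1−1504/17391)·105/1504 = 0.014339047
  18–34: (17171/36677)²·(1−2115/17171)·41/2115 = 0.0037255558
  35–54: (2115/36677)²·(1−214/2115)·59.94/214 = 8.3715879 × 10^-4
  → Var(ȳ_str) = 0.018901762.
Var(ȳ_srs) = (1 − 3833/36677)·103/3833 = 0.024063602.
deff = 0.018901762 / 0.024063602 = 0.7855.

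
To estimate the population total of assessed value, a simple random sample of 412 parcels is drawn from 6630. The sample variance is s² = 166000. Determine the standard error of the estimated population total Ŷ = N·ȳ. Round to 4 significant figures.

128900

Var(Ŷ) = N²·Var(ȳ) = N²·(1 − n/N)·s²/n.
f = 412/6630 = 0.06214178; Var(ȳ) = 0.93785822·166000/412 = 377.87491.
Var(Ŷ) = 6630² · 377.87491 = 1.661021 × 10^10.
SE(Ŷ) = √(1.661021 × 10^10) = 128900.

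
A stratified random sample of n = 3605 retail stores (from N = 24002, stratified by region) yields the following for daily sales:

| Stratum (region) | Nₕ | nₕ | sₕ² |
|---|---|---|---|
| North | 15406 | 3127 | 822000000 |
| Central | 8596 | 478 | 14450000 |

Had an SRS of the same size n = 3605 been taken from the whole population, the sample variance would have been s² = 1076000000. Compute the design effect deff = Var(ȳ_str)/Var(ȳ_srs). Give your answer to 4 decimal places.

0.3547

Var(ȳ_str) = Σ Wₕ²(1−fₕ)sₕ²/nₕ with Wₕ = Nₕ/24002:
  North: (15406/24002)²·(1−3127/15406)·822000000/3127 = 86318.119
  Central: (8596/24002)²·(1−478/8596)·14450000/478 = 3661.7656
  → Var(ȳ_str) = 89979.885.
Var(ȳ_srs) = (1 − 3605/24002)·1076000000/3605 = 253644.74.
deff = 89979.885 / 253644.74 = 0.3547.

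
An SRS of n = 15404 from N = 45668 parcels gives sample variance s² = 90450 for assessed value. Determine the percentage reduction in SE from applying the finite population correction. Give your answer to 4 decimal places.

18.5939

f = n/N = 15404/45668 = 0.33730402.
SE_no-fpc = √(s²/n) = 2.4231903; SE_fpc = √((1−f)s²/n) = 1.9726258.
Ratio = √(1−f) = 0.81406141. Reduction = 100·(1 − 0.81406141) = 18.5939%.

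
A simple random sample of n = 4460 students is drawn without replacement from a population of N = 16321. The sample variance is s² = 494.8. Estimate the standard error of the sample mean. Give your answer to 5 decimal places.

0.28395

Under SRS without replacement, Var(ȳ) = (1 − f)·s²/n with f = n/N = 4460/16321 = 0.27326757.
Var(ȳ) = (1 − 0.27326757)·494.8/4460 = 0.72673243·0.1109417 = 0.080624934.
SE(ȳ) = √(0.080624934) = 0.28395.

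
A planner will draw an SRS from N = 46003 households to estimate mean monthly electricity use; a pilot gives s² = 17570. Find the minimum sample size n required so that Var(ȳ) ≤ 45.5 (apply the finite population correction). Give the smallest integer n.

383

Without fpc, n₀ = s²/D = 17570/45.5 = 386.1538.
With fpc, (1 − n/N)·s²/n ≤ D requires n ≥ n₀/(1 + n₀/N) = 386.1538/(1 + 386.1538/46003) = 382.9394.
Rounding up, n = 383.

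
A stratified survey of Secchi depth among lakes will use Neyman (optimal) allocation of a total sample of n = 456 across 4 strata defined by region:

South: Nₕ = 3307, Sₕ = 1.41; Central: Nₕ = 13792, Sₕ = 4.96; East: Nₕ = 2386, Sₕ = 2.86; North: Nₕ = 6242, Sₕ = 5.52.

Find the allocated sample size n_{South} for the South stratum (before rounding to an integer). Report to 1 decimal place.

Neyman allocation: nₕ = n·NₕSₕ / Σⱼ NⱼSⱼ.
Σ NⱼSⱼ = 3307·1.41 + 13792·4.96 + 2386·2.86 + 6242·5.52 = 114350.99.
n_{South} = 456·3307·1.41 / 114350.99 = 18.6.

18.6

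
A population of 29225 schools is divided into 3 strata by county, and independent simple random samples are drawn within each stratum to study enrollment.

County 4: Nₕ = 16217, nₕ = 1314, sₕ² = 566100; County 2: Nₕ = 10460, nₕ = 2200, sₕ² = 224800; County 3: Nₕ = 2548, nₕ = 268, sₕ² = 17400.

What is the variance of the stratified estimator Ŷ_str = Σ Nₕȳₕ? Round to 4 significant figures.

Var(Ŷ_str) = Σₕ Nₕ²(1 − fₕ)sₕ²/nₕ.
County 4: 16217²·(1 − 1314/16217)·566100/1314 = 1.0412188 × 10^11.
County 2: 10460²·(1 − 2200/10460)·224800/2200 = 8.8284682 × 10^9.
County 3: 2548²·(1 − 268/2548)·17400/268 = 3.7718006 × 10^8.
Sum = 1.1332753 × 10^11.

1.133 × 10^11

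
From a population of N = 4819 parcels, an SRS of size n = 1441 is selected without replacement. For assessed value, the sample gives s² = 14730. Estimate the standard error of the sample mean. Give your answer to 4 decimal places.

Under SRS without replacement, Var(ȳ) = (1 − f)·s²/n with f = n/N = 1441/4819 = 0.29902469.
Var(ȳ) = (1 − 0.29902469)·14730/1441 = 0.70097531·10.222068 = 7.1654173.
SE(ȳ) = √(7.1654173) = 2.6768.

2.6768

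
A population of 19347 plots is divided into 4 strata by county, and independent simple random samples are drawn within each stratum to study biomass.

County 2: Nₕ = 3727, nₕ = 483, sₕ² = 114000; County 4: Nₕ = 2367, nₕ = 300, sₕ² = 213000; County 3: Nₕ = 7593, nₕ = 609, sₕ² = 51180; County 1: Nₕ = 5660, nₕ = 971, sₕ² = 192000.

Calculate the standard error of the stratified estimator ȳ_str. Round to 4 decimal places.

6.5445

Var(ȳ_str) = Σₕ Wₕ²(1 − fₕ)sₕ²/nₕ with Wₕ = Nₕ/N, N = 19347.
County 2: Wₕ = 0.19263969; term = 0.19263969²·(1 − 0.12959485)·114000/483 = 7.623786.
County 4: Wₕ = 0.12234455; term = 0.12234455²·(1 − 0.12674271)·213000/300 = 9.2804668.
County 3: Wₕ = 0.39246395; term = 0.39246395²·(1 − 0.08020545)·51180/609 = 11.906205.
County 1: Wₕ = 0.29255182; term = 0.29255182²·(1 − 0.17155477)·192000/971 = 14.020109.
Sum = 42.830567.
SE = √(42.830567) = 6.5445.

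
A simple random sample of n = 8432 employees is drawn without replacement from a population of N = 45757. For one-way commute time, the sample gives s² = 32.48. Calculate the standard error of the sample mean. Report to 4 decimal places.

0.0561

Under SRS without replacement, Var(ȳ) = (1 − f)·s²/n with f = n/N = 8432/45757 = 0.18427782.
Var(ȳ) = (1 − 0.18427782)·32.48/8432 = 0.81572218·0.0038519924 = 0.0031421557.
SE(ȳ) = √(0.0031421557) = 0.0561.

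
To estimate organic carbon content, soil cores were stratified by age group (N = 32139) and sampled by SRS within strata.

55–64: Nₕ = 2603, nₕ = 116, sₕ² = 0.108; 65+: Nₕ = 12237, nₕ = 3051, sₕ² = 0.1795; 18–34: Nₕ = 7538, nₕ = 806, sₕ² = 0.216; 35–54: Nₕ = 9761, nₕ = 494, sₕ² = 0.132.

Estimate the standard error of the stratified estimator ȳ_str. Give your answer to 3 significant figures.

0.00699

Var(ȳ_str) = Σₕ Wₕ²(1 − fₕ)sₕ²/nₕ with Wₕ = Nₕ/N, N = 32139.
55–64: Wₕ = 0.08099194; term = 0.08099194²·(1 − 0.04456396)·0.108/116 = 5.8351362 × 10^-6.
65+: Wₕ = 0.38075236; term = 0.38075236²·(1 − 0.24932582)·0.1795/3051 = 6.4026377 × 10^-6.
18–34: Wₕ = 0.23454370; term = 0.23454370²·(1 − 0.10692491)·0.216/806 = 1.3166012 × 10^-5.
35–54: Wₕ = 0.30371200; term = 0.30371200²·(1 − 0.05060957)·0.132/494 = 2.3399994 × 10^-5.
Sum = 4.880378 × 10^-5.
SE = √(4.880378 × 10^-5) = 0.00699.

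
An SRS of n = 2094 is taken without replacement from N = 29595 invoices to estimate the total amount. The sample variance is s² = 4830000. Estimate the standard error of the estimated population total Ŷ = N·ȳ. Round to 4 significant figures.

Var(Ŷ) = N²·Var(ȳ) = N²·(1 − n/N)·s²/n.
f = 2094/29595 = 0.07075520; Var(ȳ) = 0.92924480·4830000/2094 = 2143.387.
Var(Ŷ) = 29595² · 2143.387 = 1.8773156 × 10^12.
SE(Ŷ) = √(1.8773156 × 10^12) = 1.370 × 10^6.

1.370 × 10^6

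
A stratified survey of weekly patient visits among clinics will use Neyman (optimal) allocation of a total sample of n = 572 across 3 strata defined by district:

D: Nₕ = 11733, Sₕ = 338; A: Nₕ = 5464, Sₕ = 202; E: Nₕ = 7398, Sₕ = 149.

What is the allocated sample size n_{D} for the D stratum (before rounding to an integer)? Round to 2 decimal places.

367.55

Neyman allocation: nₕ = n·NₕSₕ / Σⱼ NⱼSⱼ.
Σ NⱼSⱼ = 11733·338 + 5464·202 + 7398·149 = 6.171784 × 10^6.
n_{D} = 572·11733·338 / (6.171784 × 10^6) = 367.55.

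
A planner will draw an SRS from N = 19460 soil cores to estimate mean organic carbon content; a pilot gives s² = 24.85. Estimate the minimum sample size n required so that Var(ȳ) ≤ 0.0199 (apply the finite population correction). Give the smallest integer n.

Without fpc, n₀ = s²/D = 24.85/0.0199 = 1248.7437.
With fpc, (1 − n/N)·s²/n ≤ D requires n ≥ n₀/(1 + n₀/N) = 1248.7437/(1 + 1248.7437/19460) = 1173.4441.
Rounding up, n = 1174.

1174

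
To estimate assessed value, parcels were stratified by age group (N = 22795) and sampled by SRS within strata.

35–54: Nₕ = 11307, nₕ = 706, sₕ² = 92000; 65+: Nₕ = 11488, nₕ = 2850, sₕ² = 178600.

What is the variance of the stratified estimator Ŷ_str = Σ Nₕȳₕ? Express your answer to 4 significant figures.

2.184 × 10^10

Var(Ŷ_str) = Σₕ Nₕ²(1 − fₕ)sₕ²/nₕ.
35–54: 11307²·(1 − 706/11307)·92000/706 = 1.5619868 × 10^10.
65+: 11488²·(1 − 2850/11488)·178600/2850 = 6.2186229 × 10^9.
Sum = 2.1838491 × 10^10.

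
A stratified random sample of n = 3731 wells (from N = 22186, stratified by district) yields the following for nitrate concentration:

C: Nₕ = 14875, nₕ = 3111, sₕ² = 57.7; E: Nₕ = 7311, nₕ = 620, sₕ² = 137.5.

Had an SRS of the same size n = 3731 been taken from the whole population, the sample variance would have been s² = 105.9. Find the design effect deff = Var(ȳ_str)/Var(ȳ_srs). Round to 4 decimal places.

1.2128

Var(ȳ_str) = Σ Wₕ²(1−fₕ)sₕ²/nₕ with Wₕ = Nₕ/22186:
  C: (14875/22186)²·(1−3111/14875)·57.7/3111 = 0.006593709
  E: (7311/22186)²·(1−620/7311)·137.5/620 = 0.022040468
  → Var(ȳ_str) = 0.028634177.
Var(ȳ_srs) = (1 − 3731/22186)·105.9/3731 = 0.023610531.
deff = 0.028634177 / 0.023610531 = 1.2128.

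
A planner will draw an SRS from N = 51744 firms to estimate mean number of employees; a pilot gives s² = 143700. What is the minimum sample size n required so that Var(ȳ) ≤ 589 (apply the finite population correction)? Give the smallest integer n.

Without fpc, n₀ = s²/D = 143700/589 = 243.9728.
With fpc, (1 − n/N)·s²/n ≤ D requires n ≥ n₀/(1 + n₀/N) = 243.9728/(1 + 243.9728/51744) = 242.8279.
Rounding up, n = 243.

243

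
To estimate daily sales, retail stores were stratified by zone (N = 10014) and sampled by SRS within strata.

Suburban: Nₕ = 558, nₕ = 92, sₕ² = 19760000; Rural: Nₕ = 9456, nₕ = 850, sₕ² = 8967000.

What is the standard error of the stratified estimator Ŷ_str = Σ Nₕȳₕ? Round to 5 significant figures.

Var(Ŷ_str) = Σₕ Nₕ²(1 − fₕ)sₕ²/nₕ.
Suburban: 558²·(1 − 92/558)·19760000/92 = 5.5849492 × 10^10.
Rural: 9456²·(1 − 850/9456)·8967000/850 = 8.5849358 × 10^11.
Sum = 9.1434307 × 10^11.
SE = √(9.1434307 × 10^11) = 956210.

956210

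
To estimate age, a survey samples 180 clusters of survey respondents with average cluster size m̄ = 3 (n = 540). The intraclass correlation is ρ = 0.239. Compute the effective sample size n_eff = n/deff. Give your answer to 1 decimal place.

365.4

deff = 1 + (3 − 1)·0.239 = 1 + 0.478 = 1.478.
n_eff = 540 / 1.478 = 365.4.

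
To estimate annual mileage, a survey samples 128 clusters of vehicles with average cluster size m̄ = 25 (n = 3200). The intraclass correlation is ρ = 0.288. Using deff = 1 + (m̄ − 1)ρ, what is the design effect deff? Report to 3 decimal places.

7.912

deff = 1 + (25 − 1)·0.288 = 1 + 6.912 = 7.912.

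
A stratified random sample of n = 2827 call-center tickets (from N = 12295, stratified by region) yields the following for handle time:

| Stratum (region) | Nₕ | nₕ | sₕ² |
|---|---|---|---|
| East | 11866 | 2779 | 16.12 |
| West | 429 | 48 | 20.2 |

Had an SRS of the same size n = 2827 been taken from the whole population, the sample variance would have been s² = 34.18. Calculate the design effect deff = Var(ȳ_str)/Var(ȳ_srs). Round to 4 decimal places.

0.4933

Var(ȳ_str) = Σ Wₕ²(1−fₕ)sₕ²/nₕ with Wₕ = Nₕ/12295:
  East: (11866/12295)²·(1−2779/11866)·16.12/2779 = 0.0041375599
  West: (429/12295)²·(1−48/429)·20.2/48 = 4.5502508 × 10^-4
  → Var(ȳ_str) = 0.004592585.
Var(ȳ_srs) = (1 − 2827/12295)·34.18/2827 = 0.0093105635.
deff = 0.004592585 / 0.0093105635 = 0.4933.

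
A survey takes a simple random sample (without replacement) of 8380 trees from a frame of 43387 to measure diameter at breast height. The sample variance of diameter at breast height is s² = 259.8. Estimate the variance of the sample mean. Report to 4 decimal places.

Under SRS without replacement, Var(ȳ) = (1 − f)·s²/n with f = n/N = 8380/43387 = 0.19314541.
Var(ȳ) = (1 − 0.19314541)·259.8/8380 = 0.80685459·0.031002387 = 0.025014418.

0.0250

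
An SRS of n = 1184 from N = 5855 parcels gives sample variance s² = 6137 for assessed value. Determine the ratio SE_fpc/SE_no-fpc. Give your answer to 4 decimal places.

f = n/N = 1184/5855 = 0.20222032.
SE_no-fpc = √(s²/n) = 2.2766811; SE_fpc = √((1−f)s²/n) = 2.0334977.
Ratio = √(1−f) = 0.89318513.

0.8932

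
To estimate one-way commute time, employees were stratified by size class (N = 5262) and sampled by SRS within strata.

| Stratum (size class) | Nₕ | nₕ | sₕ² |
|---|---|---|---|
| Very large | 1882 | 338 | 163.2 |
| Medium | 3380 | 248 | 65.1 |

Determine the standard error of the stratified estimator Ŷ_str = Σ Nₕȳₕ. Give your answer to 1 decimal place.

2045.0

Var(Ŷ_str) = Σₕ Nₕ²(1 − fₕ)sₕ²/nₕ.
Very large: 1882²·(1 − 338/1882)·163.2/338 = 1.403041 × 10^6.
Medium: 3380²·(1 − 248/3380)·65.1/248 = 2.778867 × 10^6.
Sum = 4.181908 × 10^6.
SE = √(4.181908 × 10^6) = 2045.0.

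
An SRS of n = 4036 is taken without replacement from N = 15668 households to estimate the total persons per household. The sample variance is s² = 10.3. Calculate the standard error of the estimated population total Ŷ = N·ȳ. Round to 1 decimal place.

682.0

Var(Ŷ) = N²·Var(ȳ) = N²·(1 − n/N)·s²/n.
f = 4036/15668 = 0.25759510; Var(ȳ) = 0.74240490·10.3/4036 = 0.0018946409.
Var(Ŷ) = 15668² · 0.0018946409 = 465108.24.
SE(Ŷ) = √(465108.24) = 682.0.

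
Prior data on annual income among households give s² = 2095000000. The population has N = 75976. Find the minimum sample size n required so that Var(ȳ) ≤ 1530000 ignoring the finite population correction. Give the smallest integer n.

1370

Without fpc, n₀ = s²/D = 2095000000/1530000 = 1369.2810.
Rounding up, n = 1370.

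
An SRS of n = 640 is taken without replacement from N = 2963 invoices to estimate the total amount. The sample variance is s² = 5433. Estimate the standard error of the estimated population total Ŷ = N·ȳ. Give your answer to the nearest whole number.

7644

Var(Ŷ) = N²·Var(ȳ) = N²·(1 − n/N)·s²/n.
f = 640/2963 = 0.21599730; Var(ȳ) = 0.78400270·5433/640 = 6.6554479.
Var(Ŷ) = 2963² · 6.6554479 = 5.8430633 × 10^7.
SE(Ŷ) = √(5.8430633 × 10^7) = 7644.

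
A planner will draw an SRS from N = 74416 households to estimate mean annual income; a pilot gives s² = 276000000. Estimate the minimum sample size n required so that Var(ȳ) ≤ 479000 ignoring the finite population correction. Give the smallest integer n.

Without fpc, n₀ = s²/D = 276000000/479000 = 576.2004.
Rounding up, n = 577.

577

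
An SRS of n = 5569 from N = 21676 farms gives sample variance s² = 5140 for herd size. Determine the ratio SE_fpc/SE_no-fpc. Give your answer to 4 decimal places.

0.8620

f = n/N = 5569/21676 = 0.25692010.
SE_no-fpc = √(s²/n) = 0.96071141; SE_fpc = √((1−f)s²/n) = 0.82815325.
Ratio = √(1−f) = 0.86202083.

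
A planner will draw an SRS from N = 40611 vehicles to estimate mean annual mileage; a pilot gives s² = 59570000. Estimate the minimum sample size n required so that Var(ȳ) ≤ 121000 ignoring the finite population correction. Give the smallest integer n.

493

Without fpc, n₀ = s²/D = 59570000/121000 = 492.3140.
Rounding up, n = 493.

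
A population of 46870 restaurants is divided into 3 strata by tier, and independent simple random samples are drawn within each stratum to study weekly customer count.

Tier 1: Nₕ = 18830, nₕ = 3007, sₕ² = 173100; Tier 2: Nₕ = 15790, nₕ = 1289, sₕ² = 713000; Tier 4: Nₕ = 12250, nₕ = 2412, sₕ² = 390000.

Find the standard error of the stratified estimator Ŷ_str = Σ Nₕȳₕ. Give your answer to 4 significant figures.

Var(Ŷ_str) = Σₕ Nₕ²(1 − fₕ)sₕ²/nₕ.
Tier 1: 18830²·(1 − 3007/18830)·173100/3007 = 1.7151527 × 10^10.
Tier 2: 15790²·(1 − 1289/15790)·713000/1289 = 1.2665335 × 10^11.
Tier 4: 12250²·(1 − 2412/12250)·390000/2412 = 1.9486337 × 10^10.
Sum = 1.6329121 × 10^11.
SE = √(1.6329121 × 10^11) = 404100.

404100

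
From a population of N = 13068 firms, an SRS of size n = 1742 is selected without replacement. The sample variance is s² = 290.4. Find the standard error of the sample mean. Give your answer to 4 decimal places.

0.3801

Under SRS without replacement, Var(ȳ) = (1 − f)·s²/n with f = n/N = 1742/13068 = 0.13330272.
Var(ȳ) = (1 − 0.13330272)·290.4/1742 = 0.86669728·0.16670494 = 0.14448271.
SE(ȳ) = √(0.14448271) = 0.3801.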